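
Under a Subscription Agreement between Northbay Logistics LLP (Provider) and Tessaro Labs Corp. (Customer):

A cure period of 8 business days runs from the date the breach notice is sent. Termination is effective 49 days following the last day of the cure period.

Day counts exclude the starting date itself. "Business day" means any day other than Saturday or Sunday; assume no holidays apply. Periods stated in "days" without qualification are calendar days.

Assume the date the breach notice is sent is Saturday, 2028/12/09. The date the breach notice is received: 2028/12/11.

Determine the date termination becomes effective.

From Saturday, 2028/12/09, 8 business days (Dec 11, Dec 12, Dec 13, Dec 14, Dec 15, Dec 18, Dec 19, Dec 20, skipping weekends) brings us to Wednesday, 2028/12/20, which is the last day of the cure period.
The date termination becomes effective: 49 calendar days after 2028/12/20 is 2029/02/07.

2029/02/07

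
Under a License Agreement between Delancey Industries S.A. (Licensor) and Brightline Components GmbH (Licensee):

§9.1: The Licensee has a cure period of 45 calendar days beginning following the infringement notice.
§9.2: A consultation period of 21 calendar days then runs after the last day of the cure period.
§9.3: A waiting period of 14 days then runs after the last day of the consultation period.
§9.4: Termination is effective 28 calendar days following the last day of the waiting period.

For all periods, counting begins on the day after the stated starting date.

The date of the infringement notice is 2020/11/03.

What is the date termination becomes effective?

2021/02/19

The last day of the cure period: 2020/11/03 + 45 days = 2020/12/18.
The last day of the consultation period: 2020/12/18 + 21 days = 2021/01/08.
The last day of the waiting period: 14 calendar days after 2021/01/08 is 2021/01/22.
The date termination becomes effective: 2021/01/22 + 28 days = 2021/02/19.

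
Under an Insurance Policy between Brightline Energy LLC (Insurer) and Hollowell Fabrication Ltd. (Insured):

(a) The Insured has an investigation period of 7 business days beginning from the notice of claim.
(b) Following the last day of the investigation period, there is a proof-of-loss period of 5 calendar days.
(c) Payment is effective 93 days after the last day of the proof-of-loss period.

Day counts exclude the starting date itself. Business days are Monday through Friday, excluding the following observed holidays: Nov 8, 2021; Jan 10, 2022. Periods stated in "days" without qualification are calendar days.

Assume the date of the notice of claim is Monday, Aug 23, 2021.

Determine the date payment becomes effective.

Dec 8, 2021

The last day of the investigation period: counting 7 business days from Monday, Aug 23, 2021 (Aug 24, Aug 25, Aug 26, Aug 27, Aug 30, Aug 31, Sep 1, skipping weekends) reaches Wednesday, Sep 1, 2021.
Adding 5 calendar days to Sep 1, 2021 gives Sep 6, 2021, which is the last day of the proof-of-loss period.
The date payment becomes effective: Sep 6, 2021 + 93 days = Dec 8, 2021.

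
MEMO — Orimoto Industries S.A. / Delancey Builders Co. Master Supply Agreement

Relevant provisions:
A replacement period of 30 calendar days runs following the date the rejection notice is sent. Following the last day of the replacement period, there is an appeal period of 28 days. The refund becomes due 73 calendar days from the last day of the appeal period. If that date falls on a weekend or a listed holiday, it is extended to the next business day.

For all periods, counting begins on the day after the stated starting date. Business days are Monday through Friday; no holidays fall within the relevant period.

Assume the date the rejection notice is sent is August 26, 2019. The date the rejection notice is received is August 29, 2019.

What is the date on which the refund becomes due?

The last day of the replacement period: 30 calendar days after August 26, 2019 is September 25, 2019.
Adding 28 calendar days to September 25, 2019 gives October 23, 2019, which is the last day of the appeal period.
The date on which the refund becomes due: October 23, 2019 + 73 days = January 4, 2020. That falls on a Saturday, so it rolls to the next business day, Monday, January 6, 2020.

January 6, 2020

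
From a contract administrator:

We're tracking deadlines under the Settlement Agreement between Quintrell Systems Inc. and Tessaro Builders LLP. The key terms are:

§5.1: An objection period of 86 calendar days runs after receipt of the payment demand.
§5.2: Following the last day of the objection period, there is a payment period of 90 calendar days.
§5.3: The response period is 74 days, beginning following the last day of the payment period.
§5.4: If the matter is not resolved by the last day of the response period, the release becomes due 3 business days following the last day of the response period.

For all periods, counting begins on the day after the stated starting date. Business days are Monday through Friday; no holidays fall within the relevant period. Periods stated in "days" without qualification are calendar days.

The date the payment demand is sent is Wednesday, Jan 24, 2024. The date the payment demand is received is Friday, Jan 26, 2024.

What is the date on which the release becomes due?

Adding 86 calendar days to Jan 26, 2024 gives Apr 21, 2024, which is the last day of the objection period.
Adding 90 calendar days to Apr 21, 2024 gives Jul 20, 2024, which is the last day of the payment period.
The last day of the response period: 74 calendar days after Jul 20, 2024 is Oct 2, 2024.
The date on which the release becomes due: 3 business days after Wednesday, Oct 2, 2024, skipping weekends — Oct 3, Oct 4, Oct 7 — lands on Monday, Oct 7, 2024.

Oct 7, 2024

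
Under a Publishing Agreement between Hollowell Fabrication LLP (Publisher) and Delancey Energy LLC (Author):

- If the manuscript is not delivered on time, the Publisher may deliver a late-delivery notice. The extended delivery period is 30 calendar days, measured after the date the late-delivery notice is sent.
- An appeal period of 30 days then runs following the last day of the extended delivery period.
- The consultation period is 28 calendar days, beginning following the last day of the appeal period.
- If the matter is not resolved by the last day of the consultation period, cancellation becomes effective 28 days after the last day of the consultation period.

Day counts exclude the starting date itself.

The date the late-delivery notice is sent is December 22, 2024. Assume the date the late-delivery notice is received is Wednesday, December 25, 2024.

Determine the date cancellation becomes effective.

April 17, 2025

The last day of the extended delivery period: 30 calendar days after December 22, 2024 is January 21, 2025.
The last day of the appeal period: 30 calendar days after January 21, 2025 is February 20, 2025.
The last day of the consultation period: 28 calendar days after February 20, 2025 is March 20, 2025.
Adding 28 calendar days to March 20, 2025 gives April 17, 2025, which is the date cancellation becomes effective.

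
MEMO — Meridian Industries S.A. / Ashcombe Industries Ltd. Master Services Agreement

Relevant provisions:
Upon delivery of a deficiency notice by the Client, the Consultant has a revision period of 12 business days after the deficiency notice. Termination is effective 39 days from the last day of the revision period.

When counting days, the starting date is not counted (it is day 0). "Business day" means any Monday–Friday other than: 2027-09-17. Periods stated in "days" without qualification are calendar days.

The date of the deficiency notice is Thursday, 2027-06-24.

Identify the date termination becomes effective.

The last day of the revision period: 12 business days after Thursday, 2027-06-24, skipping weekends — Jun 25, Jun 28, Jun 29, Jun 30, …, Jul 8, Jul 9, Jul 12 — lands on Monday, 2027-07-12.
The date termination becomes effective: 2027-07-12 + 39 days = 2027-08-20.

2027-08-20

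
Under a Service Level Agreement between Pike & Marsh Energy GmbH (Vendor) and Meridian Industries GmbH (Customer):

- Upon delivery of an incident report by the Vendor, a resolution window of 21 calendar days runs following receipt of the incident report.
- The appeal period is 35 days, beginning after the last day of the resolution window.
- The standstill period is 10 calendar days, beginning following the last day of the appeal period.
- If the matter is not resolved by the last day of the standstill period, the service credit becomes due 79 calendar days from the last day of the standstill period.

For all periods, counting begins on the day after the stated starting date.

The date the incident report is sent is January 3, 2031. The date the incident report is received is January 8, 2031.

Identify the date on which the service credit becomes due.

June 2, 2031

The last day of the resolution window: 21 calendar days after January 8, 2031 is January 29, 2031.
Adding 35 calendar days to January 29, 2031 gives March 5, 2031, which is the last day of the appeal period.
The last day of the standstill period: 10 calendar days after March 5, 2031 is March 15, 2031.
The date on which the service credit becomes due: 79 calendar days after March 15, 2031 is June 2, 2031.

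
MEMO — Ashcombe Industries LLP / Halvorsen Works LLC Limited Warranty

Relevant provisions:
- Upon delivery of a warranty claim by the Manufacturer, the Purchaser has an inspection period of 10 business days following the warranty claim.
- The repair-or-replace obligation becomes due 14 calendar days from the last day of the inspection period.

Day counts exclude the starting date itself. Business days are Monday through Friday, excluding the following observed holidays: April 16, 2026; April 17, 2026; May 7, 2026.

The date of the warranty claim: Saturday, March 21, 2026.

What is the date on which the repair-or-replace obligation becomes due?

April 17, 2026

The last day of the inspection period: counting 10 business days from Saturday, March 21, 2026 (Mar 23, Mar 24, Mar 25, Mar 26, Mar 27, Mar 30, Mar 31, Apr 1, Apr 2, Apr 3, skipping weekends) reaches Friday, April 3, 2026.
Adding 14 calendar days to April 3, 2026 gives April 17, 2026, which is the date on which the repair-or-replace obligation becomes due.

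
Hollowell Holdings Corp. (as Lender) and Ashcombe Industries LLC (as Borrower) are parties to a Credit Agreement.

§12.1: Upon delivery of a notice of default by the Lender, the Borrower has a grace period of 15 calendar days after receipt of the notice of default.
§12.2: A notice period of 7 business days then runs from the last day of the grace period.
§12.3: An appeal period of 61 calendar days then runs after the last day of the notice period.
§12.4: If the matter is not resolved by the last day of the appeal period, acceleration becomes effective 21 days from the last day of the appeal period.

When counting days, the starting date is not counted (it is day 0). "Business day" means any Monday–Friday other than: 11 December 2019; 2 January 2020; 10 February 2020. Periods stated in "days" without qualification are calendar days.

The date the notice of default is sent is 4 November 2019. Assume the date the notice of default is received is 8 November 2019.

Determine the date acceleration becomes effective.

23 February 2020

The last day of the grace period: 15 calendar days after 8 November 2019 is 23 November 2019.
The last day of the notice period: counting 7 business days from Saturday, 23 November 2019 (Nov 25, Nov 26, Nov 27, Nov 28, Nov 29, Dec 2, Dec 3, skipping weekends) reaches Tuesday, 3 December 2019.
The last day of the appeal period: 3 December 2019 + 61 days = 2 February 2020.
Adding 21 calendar days to 2 February 2020 gives 23 February 2020, which is the date acceleration becomes effective.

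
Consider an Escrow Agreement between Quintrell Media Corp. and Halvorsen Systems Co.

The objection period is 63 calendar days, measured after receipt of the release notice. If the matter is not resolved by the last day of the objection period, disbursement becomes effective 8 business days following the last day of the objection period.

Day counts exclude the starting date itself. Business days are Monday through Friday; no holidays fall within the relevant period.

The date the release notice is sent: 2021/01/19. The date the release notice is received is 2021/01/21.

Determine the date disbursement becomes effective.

2021/04/06

The last day of the objection period: 63 calendar days after 2021/01/21 is 2021/03/25.
From Thursday, 2021/03/25, 8 business days (Mar 26, Mar 29, Mar 30, Mar 31, Apr 1, Apr 2, Apr 5, Apr 6, skipping weekends) brings us to Tuesday, 2021/04/06, which is the date disbursement becomes effective.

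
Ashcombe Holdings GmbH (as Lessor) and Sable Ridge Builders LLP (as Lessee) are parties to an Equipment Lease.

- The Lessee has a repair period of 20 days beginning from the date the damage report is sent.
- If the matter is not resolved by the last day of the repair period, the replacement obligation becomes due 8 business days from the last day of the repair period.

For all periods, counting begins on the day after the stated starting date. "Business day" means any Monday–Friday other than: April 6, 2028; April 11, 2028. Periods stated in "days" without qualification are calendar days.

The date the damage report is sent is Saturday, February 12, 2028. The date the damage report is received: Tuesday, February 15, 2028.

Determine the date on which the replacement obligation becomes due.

March 15, 2028

The last day of the repair period: 20 calendar days after February 12, 2028 is March 3, 2028.
The date on which the replacement obligation becomes due: 8 business days after Friday, March 3, 2028, skipping weekends — Mar 6, Mar 7, Mar 8, Mar 9, Mar 10, Mar 13, Mar 14, Mar 15 — lands on Wednesday, March 15, 2028.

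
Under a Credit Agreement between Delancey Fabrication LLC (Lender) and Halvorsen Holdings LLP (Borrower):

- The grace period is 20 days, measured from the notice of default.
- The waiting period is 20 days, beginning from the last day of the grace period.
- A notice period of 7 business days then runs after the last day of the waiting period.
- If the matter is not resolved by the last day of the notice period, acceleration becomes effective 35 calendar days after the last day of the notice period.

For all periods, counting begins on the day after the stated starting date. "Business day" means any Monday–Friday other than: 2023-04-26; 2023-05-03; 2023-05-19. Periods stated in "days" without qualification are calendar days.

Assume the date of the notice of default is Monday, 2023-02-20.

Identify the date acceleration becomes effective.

2023-05-16

The last day of the grace period: 20 calendar days after 2023-02-20 is 2023-03-12.
The last day of the waiting period: 20 calendar days after 2023-03-12 is 2023-04-01.
The last day of the notice period: 7 business days after Saturday, 2023-04-01, skipping weekends — Apr 3, Apr 4, Apr 5, Apr 6, Apr 7, Apr 10, Apr 11 — lands on Tuesday, 2023-04-11.
The date acceleration becomes effective: 2023-04-11 + 35 days = 2023-05-16.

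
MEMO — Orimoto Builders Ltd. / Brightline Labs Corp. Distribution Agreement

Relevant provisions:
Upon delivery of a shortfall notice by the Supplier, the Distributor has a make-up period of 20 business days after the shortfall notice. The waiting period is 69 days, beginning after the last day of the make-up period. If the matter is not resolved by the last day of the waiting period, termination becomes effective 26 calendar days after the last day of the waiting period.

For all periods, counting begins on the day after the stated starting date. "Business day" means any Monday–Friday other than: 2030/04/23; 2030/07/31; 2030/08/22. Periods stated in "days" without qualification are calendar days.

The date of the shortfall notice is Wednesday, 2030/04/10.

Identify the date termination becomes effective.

2030/08/12

The last day of the make-up period: counting 20 business days from Wednesday, 2030/04/10 (Apr 11, Apr 12, Apr 15, Apr 16, …, May 7, May 8, May 9, skipping weekends and the listed holiday on Apr 23) reaches Thursday, 2030/05/09.
The last day of the waiting period: 2030/05/09 + 69 days = 2030/07/17.
The date termination becomes effective: 26 calendar days after 2030/07/17 is 2030/08/12.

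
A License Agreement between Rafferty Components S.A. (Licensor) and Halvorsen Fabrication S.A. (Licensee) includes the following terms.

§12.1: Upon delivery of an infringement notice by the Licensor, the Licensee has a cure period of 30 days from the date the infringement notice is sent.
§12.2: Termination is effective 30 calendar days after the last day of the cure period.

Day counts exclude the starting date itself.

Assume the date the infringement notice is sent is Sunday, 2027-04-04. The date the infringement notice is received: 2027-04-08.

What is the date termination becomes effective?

Adding 30 calendar days to 2027-04-04 gives 2027-05-04, which is the last day of the cure period.
The date termination becomes effective: 2027-05-04 + 30 days = 2027-06-03.

2027-06-03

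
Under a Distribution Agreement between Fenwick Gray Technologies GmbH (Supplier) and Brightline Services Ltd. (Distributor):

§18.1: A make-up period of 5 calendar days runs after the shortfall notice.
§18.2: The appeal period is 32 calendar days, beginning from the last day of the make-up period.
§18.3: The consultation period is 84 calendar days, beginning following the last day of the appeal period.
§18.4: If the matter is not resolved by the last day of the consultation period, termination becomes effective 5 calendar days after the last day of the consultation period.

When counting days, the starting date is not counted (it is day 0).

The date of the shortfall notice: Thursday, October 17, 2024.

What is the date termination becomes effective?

Adding 5 calendar days to October 17, 2024 gives October 22, 2024, which is the last day of the make-up period.
The last day of the appeal period: 32 calendar days after October 22, 2024 is November 23, 2024.
The last day of the consultation period: 84 calendar days after November 23, 2024 is February 15, 2025.
The date termination becomes effective: February 15, 2025 + 5 days = February 20, 2025.

February 20, 2025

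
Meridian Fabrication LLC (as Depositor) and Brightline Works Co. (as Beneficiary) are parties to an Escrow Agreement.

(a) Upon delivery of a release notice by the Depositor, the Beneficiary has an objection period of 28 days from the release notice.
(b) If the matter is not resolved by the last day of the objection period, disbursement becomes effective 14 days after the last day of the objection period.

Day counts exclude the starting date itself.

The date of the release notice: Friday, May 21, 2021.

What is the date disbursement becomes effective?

Jul 2, 2021

Adding 28 calendar days to May 21, 2021 gives Jun 18, 2021, which is the last day of the objection period.
The date disbursement becomes effective: 14 calendar days after Jun 18, 2021 is Jul 2, 2021.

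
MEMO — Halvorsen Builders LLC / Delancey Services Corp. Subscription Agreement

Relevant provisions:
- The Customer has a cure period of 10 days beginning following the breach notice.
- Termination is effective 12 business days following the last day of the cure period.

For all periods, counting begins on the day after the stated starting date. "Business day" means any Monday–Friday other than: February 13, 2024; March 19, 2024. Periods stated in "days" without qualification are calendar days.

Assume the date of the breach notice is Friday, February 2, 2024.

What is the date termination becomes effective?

February 29, 2024

Adding 10 calendar days to February 2, 2024 gives February 12, 2024, which is the last day of the cure period.
From Monday, February 12, 2024, 12 business days (Feb 14, Feb 15, Feb 16, Feb 19, …, Feb 27, Feb 28, Feb 29, skipping weekends and the listed holiday on Feb 13) brings us to Thursday, February 29, 2024, which is the date termination becomes effective.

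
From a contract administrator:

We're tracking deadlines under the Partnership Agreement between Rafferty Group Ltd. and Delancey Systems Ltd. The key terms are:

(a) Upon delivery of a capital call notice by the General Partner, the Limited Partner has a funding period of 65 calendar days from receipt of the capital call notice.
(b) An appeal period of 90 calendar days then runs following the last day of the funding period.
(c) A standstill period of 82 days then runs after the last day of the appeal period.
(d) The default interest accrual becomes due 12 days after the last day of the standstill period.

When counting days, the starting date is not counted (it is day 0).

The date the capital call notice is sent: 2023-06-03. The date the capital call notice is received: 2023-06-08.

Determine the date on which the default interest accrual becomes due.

Adding 65 calendar days to 2023-06-08 gives 2023-08-12, which is the last day of the funding period.
Adding 90 calendar days to 2023-08-12 gives 2023-11-10, which is the last day of the appeal period.
Adding 82 calendar days to 2023-11-10 gives 2024-01-31, which is the last day of the standstill period.
The date on which the default interest accrual becomes due: 2024-01-31 + 12 days = 2024-02-12.

2024-02-12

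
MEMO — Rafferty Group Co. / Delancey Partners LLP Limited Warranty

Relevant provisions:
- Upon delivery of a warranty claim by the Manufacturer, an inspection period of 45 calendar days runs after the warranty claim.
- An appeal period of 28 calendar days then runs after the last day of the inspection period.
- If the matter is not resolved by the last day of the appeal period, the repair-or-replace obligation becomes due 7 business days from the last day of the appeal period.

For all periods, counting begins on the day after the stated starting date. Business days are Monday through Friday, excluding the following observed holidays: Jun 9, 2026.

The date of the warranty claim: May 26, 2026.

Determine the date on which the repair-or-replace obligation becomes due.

The last day of the inspection period: May 26, 2026 + 45 days = Jul 10, 2026.
The last day of the appeal period: 28 calendar days after Jul 10, 2026 is Aug 7, 2026.
From Friday, Aug 7, 2026, 7 business days (Aug 10, Aug 11, Aug 12, Aug 13, Aug 14, Aug 17, Aug 18, skipping weekends) brings us to Tuesday, Aug 18, 2026, which is the date on which the repair-or-replace obligation becomes due.

Aug 18, 2026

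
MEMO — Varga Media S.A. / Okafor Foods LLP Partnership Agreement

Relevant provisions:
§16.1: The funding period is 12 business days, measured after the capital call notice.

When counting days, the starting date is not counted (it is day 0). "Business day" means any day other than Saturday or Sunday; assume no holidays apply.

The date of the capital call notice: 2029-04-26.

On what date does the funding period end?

The last day of the funding period: counting 12 business days from Thursday, 2029-04-26 (Apr 27, Apr 30, May 1, May 2, …, May 10, May 11, May 14, skipping weekends) reaches Monday, 2029-05-14.

2029-05-14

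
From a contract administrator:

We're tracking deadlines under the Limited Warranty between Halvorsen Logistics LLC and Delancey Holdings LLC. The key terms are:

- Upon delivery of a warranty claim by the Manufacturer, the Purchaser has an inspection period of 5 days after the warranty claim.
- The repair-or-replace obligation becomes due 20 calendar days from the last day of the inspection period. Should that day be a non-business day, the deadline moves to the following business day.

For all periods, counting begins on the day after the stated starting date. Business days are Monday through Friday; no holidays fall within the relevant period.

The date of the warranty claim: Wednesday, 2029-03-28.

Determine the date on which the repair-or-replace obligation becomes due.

The last day of the inspection period: 2029-03-28 + 5 days = 2029-04-02.
Adding 20 calendar days to 2029-04-02 gives 2029-04-22, which is the date on which the repair-or-replace obligation becomes due. That falls on a Sunday, so it rolls to the next business day, Monday, 2029-04-23.

2029-04-23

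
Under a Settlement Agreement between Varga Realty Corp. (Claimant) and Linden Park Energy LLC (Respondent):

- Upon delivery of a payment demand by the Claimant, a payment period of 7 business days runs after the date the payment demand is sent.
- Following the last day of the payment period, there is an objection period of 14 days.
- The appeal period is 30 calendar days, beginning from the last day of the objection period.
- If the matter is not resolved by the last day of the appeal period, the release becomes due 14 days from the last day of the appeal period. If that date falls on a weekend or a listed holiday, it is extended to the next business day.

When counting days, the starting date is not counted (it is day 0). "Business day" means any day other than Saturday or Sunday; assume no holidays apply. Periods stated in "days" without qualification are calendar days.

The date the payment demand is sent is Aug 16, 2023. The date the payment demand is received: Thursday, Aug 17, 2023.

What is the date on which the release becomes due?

Oct 23, 2023

From Wednesday, Aug 16, 2023, 7 business days (Aug 17, Aug 18, Aug 21, Aug 22, Aug 23, Aug 24, Aug 25, skipping weekends) brings us to Friday, Aug 25, 2023, which is the last day of the payment period.
Adding 14 calendar days to Aug 25, 2023 gives Sep 8, 2023, which is the last day of the objection period.
The last day of the appeal period: 30 calendar days after Sep 8, 2023 is Oct 8, 2023.
The date on which the release becomes due: 14 calendar days after Oct 8, 2023 is Oct 22, 2023. That falls on a Sunday, so it rolls to the next business day, Monday, Oct 23, 2023.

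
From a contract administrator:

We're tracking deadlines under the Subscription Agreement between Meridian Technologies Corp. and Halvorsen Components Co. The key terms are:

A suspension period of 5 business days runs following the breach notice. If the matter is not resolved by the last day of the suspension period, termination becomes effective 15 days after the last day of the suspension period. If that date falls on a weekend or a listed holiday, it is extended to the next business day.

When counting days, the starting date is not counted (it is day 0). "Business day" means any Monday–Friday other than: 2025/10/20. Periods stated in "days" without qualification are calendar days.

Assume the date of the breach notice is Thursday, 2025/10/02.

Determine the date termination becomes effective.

The last day of the suspension period: 5 business days after Thursday, 2025/10/02, skipping weekends — Oct 3, Oct 6, Oct 7, Oct 8, Oct 9 — lands on Thursday, 2025/10/09.
Adding 15 calendar days to 2025/10/09 gives 2025/10/24, which is the date termination becomes effective. 2025/10/24 is a Friday and is not a listed holiday, so no roll-forward applies.

2025/10/24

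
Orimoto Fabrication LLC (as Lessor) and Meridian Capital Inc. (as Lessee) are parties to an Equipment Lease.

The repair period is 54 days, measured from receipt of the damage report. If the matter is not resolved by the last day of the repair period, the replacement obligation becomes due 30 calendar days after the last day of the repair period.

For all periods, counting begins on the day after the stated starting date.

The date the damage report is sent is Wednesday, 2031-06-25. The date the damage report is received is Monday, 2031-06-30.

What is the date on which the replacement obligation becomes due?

2031-09-22

Adding 54 calendar days to 2031-06-30 gives 2031-08-23, which is the last day of the repair period.
The date on which the replacement obligation becomes due: 30 calendar days after 2031-08-23 is 2031-09-22.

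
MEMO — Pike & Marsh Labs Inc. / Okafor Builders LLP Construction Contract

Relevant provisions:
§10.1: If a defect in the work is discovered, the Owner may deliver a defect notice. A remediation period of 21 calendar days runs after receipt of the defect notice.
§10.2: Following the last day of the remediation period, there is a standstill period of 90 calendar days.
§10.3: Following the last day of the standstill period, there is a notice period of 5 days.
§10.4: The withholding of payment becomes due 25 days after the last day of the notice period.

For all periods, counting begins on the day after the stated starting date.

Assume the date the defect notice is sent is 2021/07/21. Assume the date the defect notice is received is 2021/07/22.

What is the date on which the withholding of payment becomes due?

The last day of the remediation period: 21 calendar days after 2021/07/22 is 2021/08/12.
The last day of the standstill period: 2021/08/12 + 90 days = 2021/11/10.
The last day of the notice period: 5 calendar days after 2021/11/10 is 2021/11/15.
The date on which the withholding of payment becomes due: 2021/11/15 + 25 days = 2021/12/10.

2021/12/10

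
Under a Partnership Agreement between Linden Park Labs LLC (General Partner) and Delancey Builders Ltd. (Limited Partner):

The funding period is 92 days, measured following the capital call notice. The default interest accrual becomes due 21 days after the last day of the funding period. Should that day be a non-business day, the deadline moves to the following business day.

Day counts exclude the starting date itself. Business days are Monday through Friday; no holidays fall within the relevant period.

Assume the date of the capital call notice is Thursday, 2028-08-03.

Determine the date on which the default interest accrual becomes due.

2028-11-24

Adding 92 calendar days to 2028-08-03 gives 2028-11-03, which is the last day of the funding period.
The date on which the default interest accrual becomes due: 21 calendar days after 2028-11-03 is 2028-11-24. 2028-11-24 is a Friday, so no roll-forward applies.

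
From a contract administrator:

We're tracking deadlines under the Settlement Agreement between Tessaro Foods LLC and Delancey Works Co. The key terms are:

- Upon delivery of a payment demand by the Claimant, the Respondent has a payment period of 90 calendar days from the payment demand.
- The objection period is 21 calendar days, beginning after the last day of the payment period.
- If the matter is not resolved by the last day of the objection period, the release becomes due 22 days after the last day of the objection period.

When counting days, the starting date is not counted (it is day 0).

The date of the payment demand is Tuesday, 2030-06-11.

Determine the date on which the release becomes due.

2030-10-22

The last day of the payment period: 2030-06-11 + 90 days = 2030-09-09.
Adding 21 calendar days to 2030-09-09 gives 2030-09-30, which is the last day of the objection period.
The date on which the release becomes due: 22 calendar days after 2030-09-30 is 2030-10-22.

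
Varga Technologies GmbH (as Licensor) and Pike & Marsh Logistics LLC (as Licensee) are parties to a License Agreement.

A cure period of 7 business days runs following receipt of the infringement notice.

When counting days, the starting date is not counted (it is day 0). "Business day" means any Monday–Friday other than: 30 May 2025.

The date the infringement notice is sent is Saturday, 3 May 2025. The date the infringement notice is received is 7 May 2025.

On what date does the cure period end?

16 May 2025

The last day of the cure period: counting 7 business days from Wednesday, 7 May 2025 (May 8, May 9, May 12, May 13, May 14, May 15, May 16, skipping weekends) reaches Friday, 16 May 2025.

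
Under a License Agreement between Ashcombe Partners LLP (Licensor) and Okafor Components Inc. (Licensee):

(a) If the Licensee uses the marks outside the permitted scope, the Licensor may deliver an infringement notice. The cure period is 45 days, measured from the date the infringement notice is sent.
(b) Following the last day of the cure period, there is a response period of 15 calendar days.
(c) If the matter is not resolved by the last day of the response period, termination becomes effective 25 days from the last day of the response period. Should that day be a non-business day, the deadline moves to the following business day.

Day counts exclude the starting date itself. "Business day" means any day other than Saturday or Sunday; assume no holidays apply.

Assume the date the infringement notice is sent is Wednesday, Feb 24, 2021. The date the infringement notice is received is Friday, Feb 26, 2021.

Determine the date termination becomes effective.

May 20, 2021

The last day of the cure period: 45 calendar days after Feb 24, 2021 is Apr 10, 2021.
The last day of the response period: 15 calendar days after Apr 10, 2021 is Apr 25, 2021.
The date termination becomes effective: Apr 25, 2021 + 25 days = May 20, 2021. May 20, 2021 is a Thursday, so no roll-forward applies.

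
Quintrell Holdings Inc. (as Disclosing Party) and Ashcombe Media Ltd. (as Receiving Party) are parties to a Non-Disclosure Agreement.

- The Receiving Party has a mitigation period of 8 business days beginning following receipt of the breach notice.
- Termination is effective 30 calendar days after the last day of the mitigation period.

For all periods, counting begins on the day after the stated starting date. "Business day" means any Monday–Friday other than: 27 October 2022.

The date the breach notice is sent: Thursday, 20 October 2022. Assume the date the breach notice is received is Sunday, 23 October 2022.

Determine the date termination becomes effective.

The last day of the mitigation period: counting 8 business days from Sunday, 23 October 2022 (Oct 24, Oct 25, Oct 26, Oct 28, Oct 31, Nov 1, Nov 2, Nov 3, skipping weekends and the listed holiday on Oct 27) reaches Thursday, 3 November 2022.
The date termination becomes effective: 30 calendar days after 3 November 2022 is 3 December 2022.

3 December 2022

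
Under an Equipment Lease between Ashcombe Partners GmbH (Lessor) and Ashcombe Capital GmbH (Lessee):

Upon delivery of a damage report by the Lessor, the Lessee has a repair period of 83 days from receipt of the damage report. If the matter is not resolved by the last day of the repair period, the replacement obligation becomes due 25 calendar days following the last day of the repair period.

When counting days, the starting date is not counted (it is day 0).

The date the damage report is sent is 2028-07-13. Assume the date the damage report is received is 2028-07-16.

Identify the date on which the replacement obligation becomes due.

2028-11-01

The last day of the repair period: 83 calendar days after 2028-07-16 is 2028-10-07.
The date on which the replacement obligation becomes due: 2028-10-07 + 25 days = 2028-11-01.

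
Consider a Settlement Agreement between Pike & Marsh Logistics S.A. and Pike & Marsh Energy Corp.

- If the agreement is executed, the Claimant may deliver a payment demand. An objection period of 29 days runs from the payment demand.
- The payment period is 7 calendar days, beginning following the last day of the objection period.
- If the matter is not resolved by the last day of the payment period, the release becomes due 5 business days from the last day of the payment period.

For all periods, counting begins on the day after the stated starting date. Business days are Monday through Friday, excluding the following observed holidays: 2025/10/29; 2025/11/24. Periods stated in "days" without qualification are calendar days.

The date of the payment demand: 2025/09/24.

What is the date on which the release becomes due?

Adding 29 calendar days to 2025/09/24 gives 2025/10/23, which is the last day of the objection period.
Adding 7 calendar days to 2025/10/23 gives 2025/10/30, which is the last day of the payment period.
From Thursday, 2025/10/30, 5 business days (Oct 31, Nov 3, Nov 4, Nov 5, Nov 6, skipping weekends) brings us to Thursday, 2025/11/06, which is the date on which the release becomes due.

2025/11/06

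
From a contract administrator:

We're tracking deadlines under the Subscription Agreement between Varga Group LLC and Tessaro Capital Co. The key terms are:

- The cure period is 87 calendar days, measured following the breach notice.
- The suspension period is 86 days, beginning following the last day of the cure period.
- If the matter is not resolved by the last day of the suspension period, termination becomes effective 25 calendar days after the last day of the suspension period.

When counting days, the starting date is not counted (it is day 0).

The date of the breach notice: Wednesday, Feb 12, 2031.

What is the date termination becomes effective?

Adding 87 calendar days to Feb 12, 2031 gives May 10, 2031, which is the last day of the cure period.
The last day of the suspension period: 86 calendar days after May 10, 2031 is Aug 4, 2031.
Adding 25 calendar days to Aug 4, 2031 gives Aug 29, 2031, which is the date termination becomes effective.

Aug 29, 2031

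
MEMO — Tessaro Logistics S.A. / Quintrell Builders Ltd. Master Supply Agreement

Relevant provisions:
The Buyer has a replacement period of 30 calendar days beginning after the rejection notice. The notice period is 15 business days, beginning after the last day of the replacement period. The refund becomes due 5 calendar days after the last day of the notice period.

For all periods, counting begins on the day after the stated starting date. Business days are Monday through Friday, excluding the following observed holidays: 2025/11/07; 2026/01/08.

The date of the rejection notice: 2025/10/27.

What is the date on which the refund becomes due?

2025/12/22

The last day of the replacement period: 2025/10/27 + 30 days = 2025/11/26.
The last day of the notice period: counting 15 business days from Wednesday, 2025/11/26 (Nov 27, Nov 28, Dec 1, Dec 2, …, Dec 15, Dec 16, Dec 17, skipping weekends) reaches Wednesday, 2025/12/17.
Adding 5 calendar days to 2025/12/17 gives 2025/12/22, which is the date on which the refund becomes due.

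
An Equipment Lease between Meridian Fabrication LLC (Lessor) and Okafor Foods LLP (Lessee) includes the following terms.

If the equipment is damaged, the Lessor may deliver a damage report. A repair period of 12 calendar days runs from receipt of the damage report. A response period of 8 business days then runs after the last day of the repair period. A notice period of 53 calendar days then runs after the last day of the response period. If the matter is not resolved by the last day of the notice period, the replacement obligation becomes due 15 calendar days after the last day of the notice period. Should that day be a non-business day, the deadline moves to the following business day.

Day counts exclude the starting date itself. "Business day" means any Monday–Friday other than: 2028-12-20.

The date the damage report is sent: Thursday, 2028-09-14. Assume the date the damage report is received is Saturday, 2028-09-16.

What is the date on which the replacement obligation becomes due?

The last day of the repair period: 12 calendar days after 2028-09-16 is 2028-09-28.
The last day of the response period: counting 8 business days from Thursday, 2028-09-28 (Sep 29, Oct 2, Oct 3, Oct 4, Oct 5, Oct 6, Oct 9, Oct 10, skipping weekends) reaches Tuesday, 2028-10-10.
Adding 53 calendar days to 2028-10-10 gives 2028-12-02, which is the last day of the notice period.
Adding 15 calendar days to 2028-12-02 gives 2028-12-17, which is the date on which the replacement obligation becomes due. That falls on a Sunday, so it rolls to the next business day, Monday, 2028-12-18.

2028-12-18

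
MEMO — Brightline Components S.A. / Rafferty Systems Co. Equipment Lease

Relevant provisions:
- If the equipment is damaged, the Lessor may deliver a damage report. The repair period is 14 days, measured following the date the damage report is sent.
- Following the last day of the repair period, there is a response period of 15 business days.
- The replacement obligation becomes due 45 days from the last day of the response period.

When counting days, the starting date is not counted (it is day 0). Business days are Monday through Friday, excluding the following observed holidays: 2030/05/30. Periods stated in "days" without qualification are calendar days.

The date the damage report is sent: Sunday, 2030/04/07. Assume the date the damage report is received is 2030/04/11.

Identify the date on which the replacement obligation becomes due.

Adding 14 calendar days to 2030/04/07 gives 2030/04/21, which is the last day of the repair period.
The last day of the response period: 15 business days after Sunday, 2030/04/21, skipping weekends — Apr 22, Apr 23, Apr 24, Apr 25, …, May 8, May 9, May 10 — lands on Friday, 2030/05/10.
The date on which the replacement obligation becomes due: 45 calendar days after 2030/05/10 is 2030/06/24.

2030/06/24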